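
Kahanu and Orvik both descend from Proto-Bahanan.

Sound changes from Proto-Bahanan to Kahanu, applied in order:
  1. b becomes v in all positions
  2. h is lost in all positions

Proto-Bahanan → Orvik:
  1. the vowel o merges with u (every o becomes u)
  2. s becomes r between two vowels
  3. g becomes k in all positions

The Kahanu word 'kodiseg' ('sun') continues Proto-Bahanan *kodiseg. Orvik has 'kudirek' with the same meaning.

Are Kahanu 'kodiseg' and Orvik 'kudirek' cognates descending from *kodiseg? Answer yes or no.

yes

Derive the expected Orvik reflex of *kodiseg:
Orvik: *kodiseg
  kodiseg → kudiseg   [vowel merger]
  kudiseg → kudireg   [rhotacism]
  kudireg → kudirek   [unconditioned shift]
  giving Orvik kudirek.
Orvik 'kudirek' matches the regular reflex exactly, so the pair is cognate.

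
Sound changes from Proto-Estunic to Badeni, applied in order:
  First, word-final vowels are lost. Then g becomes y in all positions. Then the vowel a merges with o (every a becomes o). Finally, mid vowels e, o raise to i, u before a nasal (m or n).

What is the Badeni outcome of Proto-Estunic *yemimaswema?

yimimoswim

Badeni: start from *yemimaswema.
  rule 1 (apocope): yemimaswema → yemimaswem
  rule 2: no change — yemimaswem
  rule 3 (vowel merger): yemimaswem → yemimoswem
  rule 4 (pre-nasal raising): yemimoswem → yimimoswim
  ⇒ Badeni yimimoswim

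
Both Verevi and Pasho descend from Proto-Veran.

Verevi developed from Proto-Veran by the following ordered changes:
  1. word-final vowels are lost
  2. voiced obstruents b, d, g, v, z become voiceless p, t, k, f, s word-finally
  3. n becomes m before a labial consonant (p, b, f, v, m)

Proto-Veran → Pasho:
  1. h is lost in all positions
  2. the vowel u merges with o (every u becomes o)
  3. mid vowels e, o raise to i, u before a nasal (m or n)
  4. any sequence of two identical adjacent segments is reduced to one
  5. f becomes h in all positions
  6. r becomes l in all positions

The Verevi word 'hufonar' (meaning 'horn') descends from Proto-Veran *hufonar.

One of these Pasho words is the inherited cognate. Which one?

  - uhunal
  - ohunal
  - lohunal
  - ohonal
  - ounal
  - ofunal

ohunal

Pasho: *hufonar > ufonar > ofonar > ofunar > ohunar > ohunal  (by h-loss, vowel merger, pre-nasal raising, unconditioned shift, unconditioned shift)
The other candidates each miss or misapply at least one Pasho change.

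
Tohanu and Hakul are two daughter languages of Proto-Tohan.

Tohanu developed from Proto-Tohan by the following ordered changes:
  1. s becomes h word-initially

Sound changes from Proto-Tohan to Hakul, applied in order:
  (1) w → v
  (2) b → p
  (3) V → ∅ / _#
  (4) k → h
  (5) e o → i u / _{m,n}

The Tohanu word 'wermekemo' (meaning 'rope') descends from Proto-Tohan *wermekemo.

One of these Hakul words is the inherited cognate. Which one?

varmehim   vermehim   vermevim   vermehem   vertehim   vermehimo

vermehim

Hakul: start from *wermekemo.
  rule 1 (unconditioned shift): wermekemo → vermekemo
  rule 2: no change — vermekemo
  rule 3 (apocope): vermekemo → vermekem
  rule 4 (unconditioned shift): vermekem → vermehem
  rule 5 (pre-nasal raising): vermehem → vermehim
  ⇒ Hakul vermehim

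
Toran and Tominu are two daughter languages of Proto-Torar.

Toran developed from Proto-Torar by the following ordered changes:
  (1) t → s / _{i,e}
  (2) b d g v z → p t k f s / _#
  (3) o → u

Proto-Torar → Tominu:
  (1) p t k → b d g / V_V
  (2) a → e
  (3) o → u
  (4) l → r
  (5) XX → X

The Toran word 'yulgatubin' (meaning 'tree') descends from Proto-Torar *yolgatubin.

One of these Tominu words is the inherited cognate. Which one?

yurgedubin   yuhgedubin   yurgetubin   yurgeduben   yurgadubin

Tominu: start from *yolgatubin.
  rule 1 (intervocalic voicing): yolgatubin → yolgadubin
  rule 2 (vowel merger): yolgadubin → yolgedubin
  rule 3 (vowel merger): yolgedubin → yulgedubin
  rule 4 (unconditioned shift): yulgedubin → yurgedubin
  rule 5: no change — yurgedubin
  ⇒ Tominu yurgedubin

yurgedubin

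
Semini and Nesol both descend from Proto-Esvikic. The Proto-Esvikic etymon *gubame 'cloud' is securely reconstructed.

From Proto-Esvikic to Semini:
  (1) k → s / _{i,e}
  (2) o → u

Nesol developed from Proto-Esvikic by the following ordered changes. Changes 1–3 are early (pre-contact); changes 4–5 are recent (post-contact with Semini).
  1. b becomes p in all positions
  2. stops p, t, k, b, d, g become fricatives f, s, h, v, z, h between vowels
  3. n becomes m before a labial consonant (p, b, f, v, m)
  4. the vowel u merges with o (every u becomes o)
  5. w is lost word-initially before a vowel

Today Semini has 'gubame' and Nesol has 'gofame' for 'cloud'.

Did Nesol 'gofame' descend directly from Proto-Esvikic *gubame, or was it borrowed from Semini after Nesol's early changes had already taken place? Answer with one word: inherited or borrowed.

If inherited, *gubame would pass through all of Nesol's changes:
Nesol: *gubame
  gubame → gupame   [unconditioned shift]
  gupame → gufame   [intervocalic lenition]
  gufame (rule 3 does not apply)
  gufame → gofame   [vowel merger]
  gofame (rule 5 does not apply)
  giving Nesol gofame.
If borrowed from Semini 'gubame' after the early changes, it would undergo only the recent ones:
  rule 4 (vowel merger): gubame → gobame
  rule 5 (glide loss): no change (gobame)
  ⇒ as a loan: gobame
Nesol 'gofame' matches the inherited outcome exactly, so it is an inherited cognate, not a loan.

inherited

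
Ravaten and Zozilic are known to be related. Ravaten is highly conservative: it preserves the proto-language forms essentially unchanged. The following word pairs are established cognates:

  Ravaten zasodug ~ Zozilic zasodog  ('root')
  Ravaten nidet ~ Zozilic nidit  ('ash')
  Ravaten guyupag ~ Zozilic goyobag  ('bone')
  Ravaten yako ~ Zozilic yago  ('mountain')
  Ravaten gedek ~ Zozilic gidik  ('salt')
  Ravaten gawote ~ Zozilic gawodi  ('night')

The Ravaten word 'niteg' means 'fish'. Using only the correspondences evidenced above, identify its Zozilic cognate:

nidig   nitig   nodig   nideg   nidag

nidig

gawote ~ gawodi — Ravaten t corresponds to Zozilic d between vowels (before a front vowel).
nidet ~ nidit, gedek ~ gidik — Ravaten e corresponds to Zozilic i after a consonant, before a consonant other than r, m, n, p, b, f, v.
Applying these to Ravaten 'niteg':
  niteg → nideg   (t→d between vowels (before a front vowel))
  nideg → nidig   (e→i after a consonant, before a consonant other than r, m, n, p, b, f, v)
So the Zozilic cognate is 'nidig'.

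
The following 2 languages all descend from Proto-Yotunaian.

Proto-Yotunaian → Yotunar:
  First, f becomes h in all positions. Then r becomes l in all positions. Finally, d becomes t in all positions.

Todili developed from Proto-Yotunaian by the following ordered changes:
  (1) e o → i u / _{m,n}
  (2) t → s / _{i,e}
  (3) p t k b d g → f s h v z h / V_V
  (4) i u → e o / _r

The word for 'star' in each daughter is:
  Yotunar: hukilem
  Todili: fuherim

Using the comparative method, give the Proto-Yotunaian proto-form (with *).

Position 6: Yotunar has e, Todili has i. Yotunar preserves e here (none of its changes turn any other segment into e), so the proto-segment is *e.
Position 4: Yotunar has i, Todili has e. Yotunar preserves i here (none of its changes turn any other segment into i), so the proto-segment is *i.
Position 3: Yotunar has k, Todili has h. Yotunar preserves k here (none of its changes turn any other segment into k), so the proto-segment is *k.
Continuing position by position gives *fukirem; check it forward:
Yotunar: *fukirem
  fukirem → hukirem   [unconditioned shift]
  hukirem → hukilem   [unconditioned shift]
  hukilem (rule 3 does not apply)
  giving Yotunar hukilem.
Todili: *fukirem > fukirim > fuhirim > fuherim  (by pre-nasal raising, intervocalic lenition, pre-rhotic lowering)
*fukirem is the unique common source.

*fukirem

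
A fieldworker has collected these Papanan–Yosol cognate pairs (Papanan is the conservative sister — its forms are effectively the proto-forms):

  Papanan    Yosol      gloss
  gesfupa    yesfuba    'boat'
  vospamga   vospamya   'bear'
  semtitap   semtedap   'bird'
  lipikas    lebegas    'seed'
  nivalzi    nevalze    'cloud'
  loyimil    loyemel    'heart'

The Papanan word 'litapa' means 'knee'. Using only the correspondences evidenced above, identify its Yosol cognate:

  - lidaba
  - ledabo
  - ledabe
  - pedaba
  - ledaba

ledaba

semtitap ~ semtedap, lipikas ~ lebegas — Papanan i corresponds to Yosol e after a consonant, before a consonant other than r, m, n, p, b, f, v.
semtitap ~ semtedap — Papanan t corresponds to Yosol d between vowels (before a back vowel).
gesfupa ~ yesfuba — Papanan p corresponds to Yosol b between vowels (before a back vowel).
Applying these to Papanan 'litapa':
  litapa → letapa   (i→e after a consonant, before a consonant other than r, m, n, p, b, f, v)
  letapa → ledapa   (t→d between vowels (before a back vowel))
  ledapa → ledaba   (p→b between vowels (before a back vowel))
So the Yosol cognate is 'ledaba'.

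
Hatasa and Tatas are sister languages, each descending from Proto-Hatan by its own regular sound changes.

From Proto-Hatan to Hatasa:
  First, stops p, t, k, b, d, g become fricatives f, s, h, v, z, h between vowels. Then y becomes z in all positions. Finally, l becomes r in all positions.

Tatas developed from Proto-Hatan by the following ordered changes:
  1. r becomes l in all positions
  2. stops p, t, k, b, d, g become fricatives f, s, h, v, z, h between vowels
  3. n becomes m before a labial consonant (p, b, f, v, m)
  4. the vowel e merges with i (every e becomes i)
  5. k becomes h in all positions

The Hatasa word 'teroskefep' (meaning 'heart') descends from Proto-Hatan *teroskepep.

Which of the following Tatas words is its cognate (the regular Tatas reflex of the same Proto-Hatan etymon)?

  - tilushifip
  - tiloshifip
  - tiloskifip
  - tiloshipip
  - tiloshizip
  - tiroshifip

Tatas: start from *teroskepep.
  rule 1 (unconditioned shift): teroskepep → teloskepep
  rule 2 (intervocalic lenition): teloskepep → teloskefep
  rule 3: no change — teloskefep
  rule 4 (vowel merger): teloskefep → tiloskifip
  rule 5 (unconditioned shift): tiloskifip → tiloshifip
  ⇒ Tatas tiloshifip
The other candidates each miss or misapply at least one Tatas change.

tiloshifip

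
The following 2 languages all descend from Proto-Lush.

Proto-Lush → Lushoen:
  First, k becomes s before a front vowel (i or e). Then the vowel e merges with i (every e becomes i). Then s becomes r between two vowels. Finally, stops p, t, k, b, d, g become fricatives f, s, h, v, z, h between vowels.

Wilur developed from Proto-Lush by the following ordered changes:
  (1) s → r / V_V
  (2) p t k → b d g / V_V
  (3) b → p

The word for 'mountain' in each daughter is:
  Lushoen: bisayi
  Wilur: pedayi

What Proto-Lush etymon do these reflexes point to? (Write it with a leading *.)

*betayi

Position 3: Lushoen has s, Wilur has d. Taking the neighbouring segments as reconstructed: Lushoen s can only go back to *t; Wilur d could go back to *t or *d — the one source consistent with every daughter is *t.
Position 1: Lushoen has b, Wilur has p. Lushoen preserves b here (none of its changes turn any other segment into b), so the proto-segment is *b.
Verify the candidate proto-form against each daughter:
Lushoen: *betayi > bitayi > bisayi  (by vowel merger, intervocalic lenition)
Wilur: *betayi
  betayi (rule 1 does not apply)
  betayi → bedayi   [intervocalic voicing]
  bedayi → pedayi   [unconditioned shift]
  giving Wilur pedayi.
*betayi is the unique common source.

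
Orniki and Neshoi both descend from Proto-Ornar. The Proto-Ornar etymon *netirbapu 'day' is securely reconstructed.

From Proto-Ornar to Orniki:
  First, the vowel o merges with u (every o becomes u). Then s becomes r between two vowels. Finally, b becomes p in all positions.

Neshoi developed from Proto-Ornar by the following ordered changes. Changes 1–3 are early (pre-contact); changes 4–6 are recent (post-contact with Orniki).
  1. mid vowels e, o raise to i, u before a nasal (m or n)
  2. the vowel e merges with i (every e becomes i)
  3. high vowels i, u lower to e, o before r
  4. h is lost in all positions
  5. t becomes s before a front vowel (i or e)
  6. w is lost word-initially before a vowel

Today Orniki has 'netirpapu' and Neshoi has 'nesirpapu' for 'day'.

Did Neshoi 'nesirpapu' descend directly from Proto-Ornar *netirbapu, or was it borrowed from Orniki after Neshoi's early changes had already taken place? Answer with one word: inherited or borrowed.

borrowed

If inherited, *netirbapu would pass through all of Neshoi's changes:
Neshoi: *netirbapu > nitirbapu > niterbapu > niserbapu  (by vowel merger, pre-rhotic lowering, palatalisation)
If borrowed from Orniki 'netirpapu' after the early changes, it would undergo only the recent ones:
  rule 4 (h-loss): no change (netirpapu)
  rule 5 (palatalisation): netirpapu → nesirpapu
  rule 6 (glide loss): no change (nesirpapu)
  ⇒ as a loan: nesirpapu
Neshoi 'nesirpapu' matches the loan outcome 'nesirpapu', not the inherited 'niserbapu' — it skipped the early Neshoi changes, so it was borrowed from Orniki.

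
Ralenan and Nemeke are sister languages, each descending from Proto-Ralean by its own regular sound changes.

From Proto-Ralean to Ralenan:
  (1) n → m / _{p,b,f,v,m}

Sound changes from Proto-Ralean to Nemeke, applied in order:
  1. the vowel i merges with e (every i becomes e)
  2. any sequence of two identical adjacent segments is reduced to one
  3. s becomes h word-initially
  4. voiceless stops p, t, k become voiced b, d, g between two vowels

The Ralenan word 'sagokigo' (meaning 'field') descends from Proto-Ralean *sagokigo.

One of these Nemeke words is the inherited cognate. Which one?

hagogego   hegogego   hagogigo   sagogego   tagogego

hagogego

Nemeke: *sagokigo
  sagokigo → sagokego   [vowel merger]
  sagokego (rule 2 does not apply)
  sagokego → hagokego   [debuccalisation]
  hagokego → hagogego   [intervocalic voicing]
  giving Nemeke hagogego.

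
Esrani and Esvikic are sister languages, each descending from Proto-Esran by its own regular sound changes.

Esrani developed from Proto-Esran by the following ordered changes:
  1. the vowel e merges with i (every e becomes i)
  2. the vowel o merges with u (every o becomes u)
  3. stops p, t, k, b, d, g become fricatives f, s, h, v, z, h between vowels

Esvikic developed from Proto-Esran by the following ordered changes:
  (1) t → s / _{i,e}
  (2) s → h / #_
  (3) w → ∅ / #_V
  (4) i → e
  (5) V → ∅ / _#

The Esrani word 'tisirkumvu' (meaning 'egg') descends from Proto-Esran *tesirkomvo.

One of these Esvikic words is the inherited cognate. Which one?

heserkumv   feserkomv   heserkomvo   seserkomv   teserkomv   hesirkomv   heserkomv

heserkomv

Esvikic: *tesirkomvo > sesirkomvo > hesirkomvo > heserkomvo > heserkomv  (by palatalisation, debuccalisation, vowel merger, apocope)
Among the options, 'heserkomv' alone shows every Esvikic change applied in order.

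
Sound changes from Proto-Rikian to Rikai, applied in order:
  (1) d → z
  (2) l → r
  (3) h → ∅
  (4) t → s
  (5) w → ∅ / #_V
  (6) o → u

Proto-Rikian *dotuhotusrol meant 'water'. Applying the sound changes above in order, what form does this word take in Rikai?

Rikai: *dotuhotusrol > zotuhotusrol > zotuhotusror > zotuotusror > zosuosusror > zusuususrur  (by unconditioned shift, unconditioned shift, h-loss, unconditioned shift, vowel merger)

zusuususrur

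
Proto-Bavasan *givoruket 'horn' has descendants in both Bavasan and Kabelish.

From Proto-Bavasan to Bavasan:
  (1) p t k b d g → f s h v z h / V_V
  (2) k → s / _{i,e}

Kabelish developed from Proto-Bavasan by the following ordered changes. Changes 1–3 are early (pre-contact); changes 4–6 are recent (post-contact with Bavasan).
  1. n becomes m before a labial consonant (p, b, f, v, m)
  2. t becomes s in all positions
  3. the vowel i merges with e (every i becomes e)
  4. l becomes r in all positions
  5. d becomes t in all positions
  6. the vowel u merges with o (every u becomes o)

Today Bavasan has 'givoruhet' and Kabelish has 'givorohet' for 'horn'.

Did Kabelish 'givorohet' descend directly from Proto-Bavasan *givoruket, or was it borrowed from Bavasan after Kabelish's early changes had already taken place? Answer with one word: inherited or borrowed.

borrowed

If inherited, *givoruket would pass through all of Kabelish's changes:
Kabelish: start from *givoruket.
  rule 1: no change — givoruket
  rule 2 (unconditioned shift): givoruket → givorukes
  rule 3 (vowel merger): givorukes → gevorukes
  rule 4: no change — gevorukes
  rule 5: no change — gevorukes
  rule 6 (vowel merger): gevorukes → gevorokes
  ⇒ Kabelish gevorokes
If borrowed from Bavasan 'givoruhet' after the early changes, it would undergo only the recent ones:
  rule 4 (unconditioned shift): no change (givoruhet)
  rule 5 (unconditioned shift): no change (givoruhet)
  rule 6 (vowel merger): givoruhet → givorohet
  ⇒ as a loan: givorohet
Kabelish 'givorohet' matches the loan outcome 'givorohet', not the inherited 'gevorokes' — it skipped the early Kabelish changes, so it was borrowed from Bavasan.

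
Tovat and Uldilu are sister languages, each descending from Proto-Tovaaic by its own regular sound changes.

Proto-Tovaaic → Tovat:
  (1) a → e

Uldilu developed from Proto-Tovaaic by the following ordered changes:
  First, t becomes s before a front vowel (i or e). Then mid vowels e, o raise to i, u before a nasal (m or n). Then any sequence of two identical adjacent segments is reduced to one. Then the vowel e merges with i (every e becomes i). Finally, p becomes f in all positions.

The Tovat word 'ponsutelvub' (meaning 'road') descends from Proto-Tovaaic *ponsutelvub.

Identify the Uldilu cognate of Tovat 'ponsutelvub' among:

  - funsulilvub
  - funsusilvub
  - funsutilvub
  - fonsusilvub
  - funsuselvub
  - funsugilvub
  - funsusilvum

funsusilvub

Uldilu: *ponsutelvub
  ponsutelvub → ponsuselvub   [palatalisation]
  ponsuselvub → punsuselvub   [pre-nasal raising]
  punsuselvub (rule 3 does not apply)
  punsuselvub → punsusilvub   [vowel merger]
  punsusilvub → funsusilvub   [unconditioned shift]
  giving Uldilu funsusilvub.
Only 'funsusilvub' matches the regular Uldilu development of *ponsutelvub.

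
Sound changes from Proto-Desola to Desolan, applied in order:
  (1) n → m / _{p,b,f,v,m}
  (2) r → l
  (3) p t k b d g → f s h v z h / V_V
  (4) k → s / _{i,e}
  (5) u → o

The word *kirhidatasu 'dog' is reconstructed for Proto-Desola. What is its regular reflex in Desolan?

Desolan: start from *kirhidatasu.
  rule 1: no change — kirhidatasu
  rule 2 (unconditioned shift): kirhidatasu → kilhidatasu
  rule 3 (intervocalic lenition): kilhidatasu → kilhizasasu
  rule 4 (palatalisation): kilhizasasu → silhizasasu
  rule 5 (vowel merger): silhizasasu → silhizasaso
  ⇒ Desolan silhizasaso

silhizasaso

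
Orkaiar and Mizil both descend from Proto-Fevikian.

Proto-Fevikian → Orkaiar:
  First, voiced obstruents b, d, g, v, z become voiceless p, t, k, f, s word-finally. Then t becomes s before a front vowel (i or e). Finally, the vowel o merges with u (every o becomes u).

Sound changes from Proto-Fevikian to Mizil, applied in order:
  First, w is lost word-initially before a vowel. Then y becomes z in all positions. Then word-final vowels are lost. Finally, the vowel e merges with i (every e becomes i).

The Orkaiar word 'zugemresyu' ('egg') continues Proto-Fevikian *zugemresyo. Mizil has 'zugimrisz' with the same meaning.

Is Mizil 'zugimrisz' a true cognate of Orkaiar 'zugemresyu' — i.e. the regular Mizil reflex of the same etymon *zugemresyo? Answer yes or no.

yes

Derive the expected Mizil reflex of *zugemresyo:
Mizil: start from *zugemresyo.
  rule 1: no change — zugemresyo
  rule 2 (unconditioned shift): zugemresyo → zugemreszo
  rule 3 (apocope): zugemreszo → zugemresz
  rule 4 (vowel merger): zugemresz → zugimrisz
  ⇒ Mizil zugimrisz
Mizil 'zugimrisz' matches the regular reflex exactly, so the pair is cognate.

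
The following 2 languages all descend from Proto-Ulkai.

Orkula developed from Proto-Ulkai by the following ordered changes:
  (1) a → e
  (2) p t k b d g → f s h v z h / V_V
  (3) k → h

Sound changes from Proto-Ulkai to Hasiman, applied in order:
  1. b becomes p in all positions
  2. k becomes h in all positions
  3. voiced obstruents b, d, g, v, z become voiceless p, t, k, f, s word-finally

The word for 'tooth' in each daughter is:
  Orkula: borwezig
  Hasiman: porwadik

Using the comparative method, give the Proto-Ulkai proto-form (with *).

Position 8: Orkula has g, Hasiman has k. Orkula preserves g here (none of its changes turn any other segment into g), so the proto-segment is *g.
Position 1: Orkula has b, Hasiman has p. Orkula preserves b here (none of its changes turn any other segment into b), so the proto-segment is *b.
This points to *borwadig. Verify forward in each daughter:
Orkula: *borwadig
  borwadig → borwedig   [vowel merger]
  borwedig → borwezig   [intervocalic lenition]
  borwezig (rule 3 does not apply)
  giving Orkula borwezig.
Hasiman: *borwadig > porwadig > porwadik  (by unconditioned shift, final devoicing)
No other proto-form is consistent with every reflex, so the reconstruction is *borwadig.

*borwadig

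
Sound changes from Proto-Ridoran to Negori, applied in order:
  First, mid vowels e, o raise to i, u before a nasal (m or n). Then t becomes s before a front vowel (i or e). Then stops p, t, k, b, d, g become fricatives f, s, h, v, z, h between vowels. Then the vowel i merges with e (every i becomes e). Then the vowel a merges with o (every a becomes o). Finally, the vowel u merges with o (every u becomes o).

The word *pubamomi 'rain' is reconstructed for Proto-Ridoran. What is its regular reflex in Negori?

povomome

Negori: *pubamomi
  pubamomi → pubamumi   [pre-nasal raising]
  pubamumi (rule 2 does not apply)
  pubamumi → puvamumi   [intervocalic lenition]
  puvamumi → puvamume   [vowel merger]
  puvamume → puvomume   [vowel merger]
  puvomume → povomome   [vowel merger]
  giving Negori povomome.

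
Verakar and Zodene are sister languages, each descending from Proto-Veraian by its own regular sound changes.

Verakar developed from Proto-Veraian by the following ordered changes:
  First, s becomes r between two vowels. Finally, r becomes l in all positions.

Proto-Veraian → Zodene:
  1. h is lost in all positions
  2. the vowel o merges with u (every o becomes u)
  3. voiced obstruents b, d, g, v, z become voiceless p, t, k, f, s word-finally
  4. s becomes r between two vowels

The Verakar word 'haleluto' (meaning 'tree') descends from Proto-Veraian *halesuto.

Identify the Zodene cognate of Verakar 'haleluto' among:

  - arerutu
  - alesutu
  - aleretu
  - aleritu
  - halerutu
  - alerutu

alerutu

Zodene: *halesuto > alesuto > alesutu > alerutu  (by h-loss, vowel merger, rhotacism)
The other candidates each miss or misapply at least one Zodene change.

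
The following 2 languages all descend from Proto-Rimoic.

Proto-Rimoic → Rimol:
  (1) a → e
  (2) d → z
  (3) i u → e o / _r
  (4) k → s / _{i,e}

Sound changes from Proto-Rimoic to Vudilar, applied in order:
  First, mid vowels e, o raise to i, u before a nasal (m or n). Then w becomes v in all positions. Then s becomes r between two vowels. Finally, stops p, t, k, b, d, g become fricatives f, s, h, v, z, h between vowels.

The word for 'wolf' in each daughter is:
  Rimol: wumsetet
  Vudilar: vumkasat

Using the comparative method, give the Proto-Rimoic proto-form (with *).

*wumkatat

Position 6: Rimol has t, Vudilar has s. Rimol preserves t here (none of its changes turn any other segment into t), so the proto-segment is *t.
Position 4: Rimol has s, Vudilar has k. Vudilar preserves k here (none of its changes turn any other segment into k), so the proto-segment is *k.
Position 5: Rimol has e, Vudilar has a. Vudilar preserves a here (none of its changes turn any other segment into a), so the proto-segment is *a.
Continuing position by position gives *wumkatat; check it forward:
Rimol: *wumkatat > wumketet > wumsetet  (by vowel merger, palatalisation)
Vudilar: *wumkatat
  wumkatat (rule 1 does not apply)
  wumkatat → vumkatat   [unconditioned shift]
  vumkatat (rule 3 does not apply)
  vumkatat → vumkasat   [intervocalic lenition]
  giving Vudilar vumkasat.
*wumkatat is the unique common source.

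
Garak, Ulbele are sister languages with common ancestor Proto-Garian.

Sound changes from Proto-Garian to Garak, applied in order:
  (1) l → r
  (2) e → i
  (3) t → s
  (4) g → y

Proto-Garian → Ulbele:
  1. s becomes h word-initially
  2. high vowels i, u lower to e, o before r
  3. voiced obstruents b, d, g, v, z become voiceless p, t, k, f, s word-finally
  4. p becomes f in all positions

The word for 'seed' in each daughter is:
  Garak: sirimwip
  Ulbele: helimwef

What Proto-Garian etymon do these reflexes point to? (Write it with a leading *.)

*selimwep

Position 8: Garak has p, Ulbele has f. Garak preserves p here (none of its changes turn any other segment into p), so the proto-segment is *p.
Position 7: Garak has i, Ulbele has e. Taking the neighbouring segments as reconstructed: Garak i could go back to *e or *i; Ulbele e can only go back to *e — the one source consistent with every daughter is *e.
Position 3: Garak has r, Ulbele has l. Ulbele preserves l here (none of its changes turn any other segment into l), so the proto-segment is *l.
Verify the candidate proto-form against each daughter:
Garak: start from *selimwep.
  rule 1 (unconditioned shift): selimwep → serimwep
  rule 2 (vowel merger): serimwep → sirimwip
  rule 3: no change — sirimwip
  rule 4: no change — sirimwip
  ⇒ Garak sirimwip
Ulbele: *selimwep > helimwep > helimwef  (by debuccalisation, unconditioned shift)
Only *selimwep yields all of Garak sirimwip, Ulbele helimwef.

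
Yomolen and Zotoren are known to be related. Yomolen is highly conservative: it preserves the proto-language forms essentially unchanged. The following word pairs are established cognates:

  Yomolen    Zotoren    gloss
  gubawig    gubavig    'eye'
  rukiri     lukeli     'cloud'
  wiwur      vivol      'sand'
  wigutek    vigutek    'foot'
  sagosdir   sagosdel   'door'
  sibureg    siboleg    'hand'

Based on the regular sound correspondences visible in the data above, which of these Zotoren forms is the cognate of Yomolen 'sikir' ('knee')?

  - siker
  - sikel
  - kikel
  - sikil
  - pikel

rukiri ~ lukeli, sagosdir ~ sagosdel — Yomolen i corresponds to Zotoren e after a consonant, before r.
wiwur ~ vivol, sagosdir ~ sagosdel — Yomolen r corresponds to Zotoren l word-finally.
Applying these to Yomolen 'sikir':
  sikir → siker   (i→e after a consonant, before r)
  siker → sikel   (r→l word-finally)
So the Zotoren cognate is 'sikel'.

sikel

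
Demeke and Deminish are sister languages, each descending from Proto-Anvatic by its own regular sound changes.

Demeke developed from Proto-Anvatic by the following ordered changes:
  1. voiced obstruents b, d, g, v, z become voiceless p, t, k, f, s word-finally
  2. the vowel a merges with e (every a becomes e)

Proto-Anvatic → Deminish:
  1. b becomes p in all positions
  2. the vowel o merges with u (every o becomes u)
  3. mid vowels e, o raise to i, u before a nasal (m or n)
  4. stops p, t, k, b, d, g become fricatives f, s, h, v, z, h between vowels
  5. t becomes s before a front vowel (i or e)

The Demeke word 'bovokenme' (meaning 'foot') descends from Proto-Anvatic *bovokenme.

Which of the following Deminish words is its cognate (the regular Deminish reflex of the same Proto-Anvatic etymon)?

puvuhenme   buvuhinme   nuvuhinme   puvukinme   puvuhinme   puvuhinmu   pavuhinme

puvuhinme

Deminish: *bovokenme
  bovokenme → povokenme   [unconditioned shift]
  povokenme → puvukenme   [vowel merger]
  puvukenme → puvukinme   [pre-nasal raising]
  puvukinme → puvuhinme   [intervocalic lenition]
  puvuhinme (rule 5 does not apply)
  giving Deminish puvuhinme.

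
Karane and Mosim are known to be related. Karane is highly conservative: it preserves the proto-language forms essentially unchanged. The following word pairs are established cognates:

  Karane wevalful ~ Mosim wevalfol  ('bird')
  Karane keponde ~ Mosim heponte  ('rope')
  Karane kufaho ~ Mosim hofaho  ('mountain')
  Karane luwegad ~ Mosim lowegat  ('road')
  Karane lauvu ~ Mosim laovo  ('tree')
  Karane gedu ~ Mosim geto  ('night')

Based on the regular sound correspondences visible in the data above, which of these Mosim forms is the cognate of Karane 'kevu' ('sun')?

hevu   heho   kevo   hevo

keponde ~ heponte — Karane k corresponds to Mosim h word-initially before a front vowel.
lauvu ~ laovo, gedu ~ geto — Karane u corresponds to Mosim o word-finally.
Applying these to Karane 'kevu':
  kevu → hevu   (k→h word-initially before a front vowel)
  hevu → hevo   (u→o word-finally)
So the Mosim cognate is 'hevo'.

hevo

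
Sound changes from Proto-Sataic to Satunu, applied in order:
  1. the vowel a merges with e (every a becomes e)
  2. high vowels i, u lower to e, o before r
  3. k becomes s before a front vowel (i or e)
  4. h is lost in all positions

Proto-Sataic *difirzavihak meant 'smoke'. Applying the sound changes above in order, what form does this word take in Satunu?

Satunu: start from *difirzavihak.
  rule 1 (vowel merger): difirzavihak → difirzevihek
  rule 2 (pre-rhotic lowering): difirzevihek → diferzevihek
  rule 3: no change — diferzevihek
  rule 4 (h-loss): diferzevihek → diferzeviek
  ⇒ Satunu diferzeviek

diferzeviek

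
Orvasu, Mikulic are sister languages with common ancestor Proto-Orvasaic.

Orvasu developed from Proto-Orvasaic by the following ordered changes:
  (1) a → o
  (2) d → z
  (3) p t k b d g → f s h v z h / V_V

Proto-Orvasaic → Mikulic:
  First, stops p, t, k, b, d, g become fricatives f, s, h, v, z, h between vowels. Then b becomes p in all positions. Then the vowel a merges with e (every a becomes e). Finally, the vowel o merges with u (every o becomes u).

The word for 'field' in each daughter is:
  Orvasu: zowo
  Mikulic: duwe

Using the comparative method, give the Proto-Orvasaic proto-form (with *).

*dowa

Position 4: Orvasu has o, Mikulic has e. Taking the neighbouring segments as reconstructed: Orvasu o could go back to *a or *o; Mikulic e could go back to *a or *e — the one source consistent with every daughter is *a.
Position 2: Orvasu has o, Mikulic has u. Taking the neighbouring segments as reconstructed: Orvasu o could go back to *a or *o; Mikulic u could go back to *o or *u — the one source consistent with every daughter is *o.
This points to *dowa. Verify forward in each daughter:
Orvasu: start from *dowa.
  rule 1 (vowel merger): dowa → dowo
  rule 2 (unconditioned shift): dowo → zowo
  rule 3: no change — zowo
  ⇒ Orvasu zowo
Mikulic: *dowa > dowe > duwe  (by vowel merger, vowel merger)
*dowa is the unique common source.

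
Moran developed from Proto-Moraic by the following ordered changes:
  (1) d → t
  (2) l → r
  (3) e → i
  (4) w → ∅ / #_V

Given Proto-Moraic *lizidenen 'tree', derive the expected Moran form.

Moran: start from *lizidenen.
  rule 1 (unconditioned shift): lizidenen → lizitenen
  rule 2 (unconditioned shift): lizitenen → rizitenen
  rule 3 (vowel merger): rizitenen → rizitinin
  rule 4: no change — rizitinin
  ⇒ Moran rizitinin

rizitinin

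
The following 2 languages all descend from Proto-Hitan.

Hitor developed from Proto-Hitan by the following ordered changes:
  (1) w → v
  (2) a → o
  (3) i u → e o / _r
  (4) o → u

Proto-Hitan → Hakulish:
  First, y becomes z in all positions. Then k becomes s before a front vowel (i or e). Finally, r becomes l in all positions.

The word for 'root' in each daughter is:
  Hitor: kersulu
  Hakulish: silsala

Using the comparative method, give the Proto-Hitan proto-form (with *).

Position 3: Hitor has r, Hakulish has l. Hitor preserves r here (none of its changes turn any other segment into r), so the proto-segment is *r.
Position 1: Hitor has k, Hakulish has s. Hitor preserves k here (none of its changes turn any other segment into k), so the proto-segment is *k.
Continuing position by position gives *kirsala; check it forward:
Hitor: *kirsala
  kirsala (rule 1 does not apply)
  kirsala → kirsolo   [vowel merger]
  kirsolo → kersolo   [pre-rhotic lowering]
  kersolo → kersulu   [vowel merger]
  giving Hitor kersulu.
Hakulish: start from *kirsala.
  rule 1: no change — kirsala
  rule 2 (palatalisation): kirsala → sirsala
  rule 3 (unconditioned shift): sirsala → silsala
  ⇒ Hakulish silsala
No other proto-form is consistent with every reflex, so the reconstruction is *kirsala.

*kirsala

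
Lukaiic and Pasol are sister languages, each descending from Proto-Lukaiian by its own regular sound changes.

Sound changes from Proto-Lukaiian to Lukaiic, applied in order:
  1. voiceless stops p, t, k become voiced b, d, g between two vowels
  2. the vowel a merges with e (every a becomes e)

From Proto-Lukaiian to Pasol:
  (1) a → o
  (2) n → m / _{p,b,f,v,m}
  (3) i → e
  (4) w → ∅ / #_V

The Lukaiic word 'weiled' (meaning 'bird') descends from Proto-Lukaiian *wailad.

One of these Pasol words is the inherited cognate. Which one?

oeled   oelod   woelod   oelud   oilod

Pasol: *wailad
  wailad → woilod   [vowel merger]
  woilod (rule 2 does not apply)
  woilod → woelod   [vowel merger]
  woelod → oelod   [glide loss]
  giving Pasol oelod.
The other candidates each miss or misapply at least one Pasol change.

oelod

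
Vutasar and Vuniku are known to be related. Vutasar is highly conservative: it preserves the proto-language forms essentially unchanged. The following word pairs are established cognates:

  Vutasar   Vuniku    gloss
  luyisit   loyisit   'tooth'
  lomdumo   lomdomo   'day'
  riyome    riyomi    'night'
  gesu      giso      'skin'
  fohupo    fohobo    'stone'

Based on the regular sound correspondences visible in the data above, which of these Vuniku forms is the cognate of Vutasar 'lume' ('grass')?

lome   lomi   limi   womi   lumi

lomdumo ~ lomdomo — Vutasar u corresponds to Vuniku o after a consonant, before a nasal.
riyome ~ riyomi — Vutasar e corresponds to Vuniku i word-finally.
Applying these to Vutasar 'lume':
  lume → lome   (u→o after a consonant, before a nasal)
  lome → lomi   (e→i word-finally)
So the Vuniku cognate is 'lomi'.

lomi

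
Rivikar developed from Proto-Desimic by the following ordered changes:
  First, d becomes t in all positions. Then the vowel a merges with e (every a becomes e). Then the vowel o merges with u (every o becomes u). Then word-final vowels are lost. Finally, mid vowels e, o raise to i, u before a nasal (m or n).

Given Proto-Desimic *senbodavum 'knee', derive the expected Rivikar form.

sinbutevum

Rivikar: *senbodavum > senbotavum > senbotevum > senbutevum > sinbutevum  (by unconditioned shift, vowel merger, vowel merger, pre-nasal raising)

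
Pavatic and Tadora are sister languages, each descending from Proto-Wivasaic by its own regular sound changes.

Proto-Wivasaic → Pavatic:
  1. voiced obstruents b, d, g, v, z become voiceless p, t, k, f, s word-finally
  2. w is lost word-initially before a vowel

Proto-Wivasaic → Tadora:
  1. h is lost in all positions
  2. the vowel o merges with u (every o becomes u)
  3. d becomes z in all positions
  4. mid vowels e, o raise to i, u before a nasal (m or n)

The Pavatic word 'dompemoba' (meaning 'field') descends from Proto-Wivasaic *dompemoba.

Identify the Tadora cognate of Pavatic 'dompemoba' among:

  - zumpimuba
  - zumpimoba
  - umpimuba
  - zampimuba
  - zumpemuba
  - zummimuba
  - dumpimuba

Tadora: *dompemoba
  dompemoba (rule 1 does not apply)
  dompemoba → dumpemuba   [vowel merger]
  dumpemuba → zumpemuba   [unconditioned shift]
  zumpemuba → zumpimuba   [pre-nasal raising]
  giving Tadora zumpimuba.
Among the options, 'zumpimuba' alone shows every Tadora change applied in order.

zumpimuba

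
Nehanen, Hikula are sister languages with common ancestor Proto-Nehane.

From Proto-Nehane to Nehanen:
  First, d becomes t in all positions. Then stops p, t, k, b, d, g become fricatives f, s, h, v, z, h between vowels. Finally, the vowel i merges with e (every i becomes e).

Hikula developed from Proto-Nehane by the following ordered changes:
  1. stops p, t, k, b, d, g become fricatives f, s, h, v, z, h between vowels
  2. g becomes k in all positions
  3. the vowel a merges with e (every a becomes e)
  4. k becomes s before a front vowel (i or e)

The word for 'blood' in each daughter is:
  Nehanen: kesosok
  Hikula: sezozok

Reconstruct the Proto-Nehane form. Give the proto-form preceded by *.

*kedodok

Position 1: Nehanen has k, Hikula has s. Nehanen preserves k here (none of its changes turn any other segment into k), so the proto-segment is *k.
Position 3: Nehanen has s, Hikula has z. Taking the neighbouring segments as reconstructed: Nehanen s could go back to *t or *d or *s; Hikula z could go back to *d or *z — the one source consistent with every daughter is *d.
Position 5: Nehanen has s, Hikula has z. Taking the neighbouring segments as reconstructed: Nehanen s could go back to *t or *d or *s; Hikula z could go back to *d or *z — the one source consistent with every daughter is *d.
Verify the candidate proto-form against each daughter:
Nehanen: start from *kedodok.
  rule 1 (unconditioned shift): kedodok → ketotok
  rule 2 (intervocalic lenition): ketotok → kesosok
  rule 3: no change — kesosok
  ⇒ Nehanen kesosok
Hikula: *kedodok > kezozok > sezozok  (by intervocalic lenition, palatalisation)
*kedodok is the unique common source.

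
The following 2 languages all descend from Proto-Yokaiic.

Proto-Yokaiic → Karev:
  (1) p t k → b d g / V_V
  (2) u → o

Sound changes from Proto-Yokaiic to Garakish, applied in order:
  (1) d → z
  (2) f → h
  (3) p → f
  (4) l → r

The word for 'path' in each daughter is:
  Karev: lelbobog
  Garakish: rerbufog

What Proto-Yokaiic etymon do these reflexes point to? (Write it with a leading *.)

*lelbupog

Position 1: Karev has l, Garakish has r. Karev preserves l here (none of its changes turn any other segment into l), so the proto-segment is *l.
Position 6: Karev has b, Garakish has f. In Garakish, f can only continue *p, so the proto-segment is *p.
Position 5: Karev has o, Garakish has u. Garakish preserves u here (none of its changes turn any other segment into u), so the proto-segment is *u.
Verify the candidate proto-form against each daughter:
Karev: *lelbupog
  lelbupog → lelbubog   [intervocalic voicing]
  lelbubog → lelbobog   [vowel merger]
  giving Karev lelbobog.
Garakish: start from *lelbupog.
  rule 1: no change — lelbupog
  rule 2: no change — lelbupog
  rule 3 (unconditioned shift): lelbupog → lelbufog
  rule 4 (unconditioned shift): lelbufog → rerbufog
  ⇒ Garakish rerbufog
*lelbupog is the unique common source.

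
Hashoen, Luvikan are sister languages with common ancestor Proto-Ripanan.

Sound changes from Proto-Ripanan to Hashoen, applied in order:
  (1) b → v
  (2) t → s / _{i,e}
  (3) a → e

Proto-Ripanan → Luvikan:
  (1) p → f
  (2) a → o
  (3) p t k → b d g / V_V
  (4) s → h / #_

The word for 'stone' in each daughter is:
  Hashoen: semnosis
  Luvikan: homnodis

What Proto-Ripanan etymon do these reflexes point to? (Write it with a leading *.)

Position 1: Hashoen has s, Luvikan has h. Taking the neighbouring segments as reconstructed: Hashoen s can only go back to *s; Luvikan h could go back to *s or *h — the one source consistent with every daughter is *s.
Position 6: Hashoen has s, Luvikan has d. Taking the neighbouring segments as reconstructed: Hashoen s could go back to *t or *s; Luvikan d could go back to *t or *d — the one source consistent with every daughter is *t.
Verify the candidate proto-form against each daughter:
Hashoen: *samnotis
  samnotis (rule 1 does not apply)
  samnotis → samnosis   [palatalisation]
  samnosis → semnosis   [vowel merger]
  giving Hashoen semnosis.
Luvikan: *samnotis
  samnotis (rule 1 does not apply)
  samnotis → somnotis   [vowel merger]
  somnotis → somnodis   [intervocalic voicing]
  somnodis → homnodis   [debuccalisation]
  giving Luvikan homnodis.
No other proto-form is consistent with every reflex, so the reconstruction is *samnotis.

*samnotis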